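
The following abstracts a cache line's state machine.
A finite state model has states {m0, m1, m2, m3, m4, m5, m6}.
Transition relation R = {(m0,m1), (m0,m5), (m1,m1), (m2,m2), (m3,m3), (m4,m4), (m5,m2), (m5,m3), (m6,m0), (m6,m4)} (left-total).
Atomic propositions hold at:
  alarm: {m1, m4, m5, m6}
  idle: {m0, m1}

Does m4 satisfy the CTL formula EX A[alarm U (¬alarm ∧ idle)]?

Sat(¬alarm) = {m0, m2, m3}
Sat(¬alarm ∧ idle) = {m0}
A[alarm U (¬alarm ∧ idle)]: least fixpoint, start Z0 = Sat((¬alarm ∧ idle)) = {m0}, add states in Sat(alarm) with every successor in Z. Already a fixed point.
Sat(A[alarm U (¬alarm ∧ idle)]) = {m0}
Sat(EX A[alarm U (¬alarm ∧ idle)]) = {s : some successor in {m0}} = {m6}
m4 ∉ Sat(EX A[alarm U (¬alarm ∧ idle)]) = {m6}, so the formula does not hold at m4.

No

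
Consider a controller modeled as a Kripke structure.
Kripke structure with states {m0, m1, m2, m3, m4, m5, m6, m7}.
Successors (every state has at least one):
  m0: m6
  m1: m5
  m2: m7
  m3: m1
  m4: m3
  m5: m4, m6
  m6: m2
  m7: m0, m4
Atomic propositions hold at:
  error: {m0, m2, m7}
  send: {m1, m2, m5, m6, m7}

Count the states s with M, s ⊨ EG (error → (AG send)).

AG send: greatest fixpoint, start Z0 = {m1, m2, m5, m6, m7}, keep only states in Sat with every successor in Z. Z1 = {m1, m2, m6}; Z2 = {m6}; Z3 = ∅; fixed.
Sat(AG send) = ∅
Sat(error → (AG send)) = {m1, m3, m4, m5, m6}
EG (error → (AG send)): greatest fixpoint, start Z0 = {m1, m3, m4, m5, m6}, keep only states in Sat with some successor in Z. Z1 = {m1, m3, m4, m5}; fixed.
Sat(EG (error → (AG send))) = {m1, m3, m4, m5}
|Sat(EG (error → (AG send)))| = |{m1, m3, m4, m5}| = 4.

4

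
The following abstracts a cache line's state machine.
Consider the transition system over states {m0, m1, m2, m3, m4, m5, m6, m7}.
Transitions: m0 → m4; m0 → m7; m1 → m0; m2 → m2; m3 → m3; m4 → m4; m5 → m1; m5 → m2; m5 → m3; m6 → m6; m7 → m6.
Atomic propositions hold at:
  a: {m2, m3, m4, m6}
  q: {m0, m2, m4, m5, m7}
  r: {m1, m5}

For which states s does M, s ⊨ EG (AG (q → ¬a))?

Sat(¬a) = {m0, m1, m5, m7}
Sat(q → ¬a) = {m0, m1, m3, m5, m6, m7}
AG (q → ¬a): greatest fixpoint, start Z0 = {m0, m1, m3, m5, m6, m7}, keep only states in Sat with every successor in Z. Z1 = {m1, m3, m6, m7}; Z2 = {m3, m6, m7}; fixed.
Sat(AG (q → ¬a)) = {m3, m6, m7}
EG (AG (q → ¬a)): greatest fixpoint, start Z0 = {m3, m6, m7}, keep only states in Sat with some successor in Z. Already a fixed point.
Sat(EG (AG (q → ¬a))) = {m3, m6, m7}

{m3, m6, m7}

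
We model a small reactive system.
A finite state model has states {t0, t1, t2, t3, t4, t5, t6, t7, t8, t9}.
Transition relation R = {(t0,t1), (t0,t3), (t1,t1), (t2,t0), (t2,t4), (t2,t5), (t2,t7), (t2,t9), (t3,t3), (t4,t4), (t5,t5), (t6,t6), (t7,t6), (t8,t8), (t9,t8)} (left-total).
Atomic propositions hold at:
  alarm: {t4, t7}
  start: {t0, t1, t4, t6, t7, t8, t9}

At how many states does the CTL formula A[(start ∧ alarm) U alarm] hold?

2

Sat(start ∧ alarm) = {t4, t7}
A[(start ∧ alarm) U alarm]: least fixpoint, start Z0 = Sat(alarm) = {t4, t7}, add states in Sat(start ∧ alarm) with every successor in Z. Already a fixed point.
Sat(A[(start ∧ alarm) U alarm]) = {t4, t7}
|Sat(A[(start ∧ alarm) U alarm])| = |{t4, t7}| = 2.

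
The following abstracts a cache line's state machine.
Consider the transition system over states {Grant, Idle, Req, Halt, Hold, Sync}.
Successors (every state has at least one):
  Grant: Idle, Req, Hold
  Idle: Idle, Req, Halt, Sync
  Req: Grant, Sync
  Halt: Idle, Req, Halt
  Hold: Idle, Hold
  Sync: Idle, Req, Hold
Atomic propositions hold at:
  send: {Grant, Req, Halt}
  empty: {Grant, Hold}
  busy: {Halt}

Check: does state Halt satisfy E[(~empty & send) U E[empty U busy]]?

Yes

Sat(~empty) = {Idle, Req, Halt, Sync}
Sat(~empty & send) = {Req, Halt}
E[empty U busy]: least fixpoint, start Z0 = Sat(busy) = {Halt}, add states in Sat(empty) with some successor in Z. Already a fixed point.
Sat(E[empty U busy]) = {Halt}
E[(~empty & send) U E[empty U busy]]: least fixpoint, start Z0 = Sat(E[empty U busy]) = {Halt}, add states in Sat(~empty & send) with some successor in Z. Already a fixed point.
Sat(E[(~empty & send) U E[empty U busy]]) = {Halt}
Halt ∈ Sat(E[(~empty & send) U E[empty U busy]]) = {Halt}, so the formula holds at Halt.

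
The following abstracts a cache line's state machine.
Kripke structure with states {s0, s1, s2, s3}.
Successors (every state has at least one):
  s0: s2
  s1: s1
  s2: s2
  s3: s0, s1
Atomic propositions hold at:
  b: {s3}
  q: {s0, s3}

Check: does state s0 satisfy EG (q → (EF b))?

No

EF b: least fixpoint, start Z0 = {s3}, add states with some successor in Z. Already a fixed point.
Sat(EF b) = {s3}
Sat(q → (EF b)) = {s1, s2, s3}
EG (q → (EF b)): greatest fixpoint, start Z0 = {s1, s2, s3}, keep only states in Sat with some successor in Z. Already a fixed point.
Sat(EG (q → (EF b))) = {s1, s2, s3}
s0 ∉ Sat(EG (q → (EF b))) = {s1, s2, s3}, so the formula does not hold at s0.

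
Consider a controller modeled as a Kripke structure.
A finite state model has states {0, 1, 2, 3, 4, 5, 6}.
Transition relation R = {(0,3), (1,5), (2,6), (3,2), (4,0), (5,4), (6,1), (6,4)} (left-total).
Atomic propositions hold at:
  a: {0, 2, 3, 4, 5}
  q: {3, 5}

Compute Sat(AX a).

{0, 1, 3, 4, 5}

Sat(AX a) = {s : every successor in {0, 2, 3, 4, 5}} = {0, 1, 3, 4, 5}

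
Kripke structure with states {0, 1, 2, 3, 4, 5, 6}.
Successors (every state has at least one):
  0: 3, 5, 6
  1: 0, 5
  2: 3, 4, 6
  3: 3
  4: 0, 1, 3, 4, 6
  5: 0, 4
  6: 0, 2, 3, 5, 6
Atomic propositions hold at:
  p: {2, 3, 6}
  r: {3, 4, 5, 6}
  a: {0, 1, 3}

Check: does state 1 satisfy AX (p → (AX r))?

Sat(AX r) = {s : every successor in {3, 4, 5, 6}} = {0, 2, 3}
Sat(p → (AX r)) = {0, 1, 2, 3, 4, 5}
Sat(AX (p → (AX r))) = {s : every successor in {0, 1, 2, 3, 4, 5}} = {1, 3, 5}
1 ∈ Sat(AX (p → (AX r))) = {1, 3, 5}, so the formula holds at 1.

Yes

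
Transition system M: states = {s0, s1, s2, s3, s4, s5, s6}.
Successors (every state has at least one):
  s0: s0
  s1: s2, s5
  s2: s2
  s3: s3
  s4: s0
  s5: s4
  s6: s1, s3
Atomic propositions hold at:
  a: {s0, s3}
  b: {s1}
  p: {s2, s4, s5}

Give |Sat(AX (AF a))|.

4

AF a: least fixpoint, start Z0 = {s0, s3}, add states with every successor in Z. Z1 = {s0, s3, s4}; Z2 = {s0, s3, s4, s5}; fixed.
Sat(AF a) = {s0, s3, s4, s5}
Sat(AX (AF a)) = {s : every successor in {s0, s3, s4, s5}} = {s0, s3, s4, s5}
|Sat(AX (AF a))| = |{s0, s3, s4, s5}| = 4.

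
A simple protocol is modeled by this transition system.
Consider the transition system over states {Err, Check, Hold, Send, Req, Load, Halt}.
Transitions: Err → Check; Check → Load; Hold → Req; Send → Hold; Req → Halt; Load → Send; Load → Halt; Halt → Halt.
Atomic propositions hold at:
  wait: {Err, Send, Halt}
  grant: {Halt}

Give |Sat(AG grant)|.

AG grant: greatest fixpoint, start Z0 = {Halt}, keep only states in Sat with every successor in Z. Already a fixed point.
Sat(AG grant) = {Halt}
|Sat(AG grant)| = |{Halt}| = 1.

1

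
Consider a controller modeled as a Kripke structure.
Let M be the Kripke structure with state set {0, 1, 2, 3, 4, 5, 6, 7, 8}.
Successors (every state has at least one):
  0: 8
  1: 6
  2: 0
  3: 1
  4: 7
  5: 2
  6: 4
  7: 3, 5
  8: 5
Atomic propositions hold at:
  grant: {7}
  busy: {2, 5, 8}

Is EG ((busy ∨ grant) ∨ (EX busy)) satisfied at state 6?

No

Sat(busy ∨ grant) = {2, 5, 7, 8}
Sat(EX busy) = {s : some successor in {2, 5, 8}} = {0, 5, 7, 8}
Sat((busy ∨ grant) ∨ (EX busy)) = {0, 2, 5, 7, 8}
EG ((busy ∨ grant) ∨ (EX busy)): greatest fixpoint, start Z0 = {0, 2, 5, 7, 8}, keep only states in Sat with some successor in Z. Already a fixed point.
Sat(EG ((busy ∨ grant) ∨ (EX busy))) = {0, 2, 5, 7, 8}
6 ∉ Sat(EG ((busy ∨ grant) ∨ (EX busy))) = {0, 2, 5, 7, 8}, so the formula does not hold at 6.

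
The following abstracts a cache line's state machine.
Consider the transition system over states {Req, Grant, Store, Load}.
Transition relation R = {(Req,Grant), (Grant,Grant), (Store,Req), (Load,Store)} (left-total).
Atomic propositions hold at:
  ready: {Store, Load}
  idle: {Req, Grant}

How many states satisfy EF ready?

EF ready: least fixpoint, start Z0 = {Store, Load}, add states with some successor in Z. Already a fixed point.
Sat(EF ready) = {Store, Load}
|Sat(EF ready)| = |{Store, Load}| = 2.

2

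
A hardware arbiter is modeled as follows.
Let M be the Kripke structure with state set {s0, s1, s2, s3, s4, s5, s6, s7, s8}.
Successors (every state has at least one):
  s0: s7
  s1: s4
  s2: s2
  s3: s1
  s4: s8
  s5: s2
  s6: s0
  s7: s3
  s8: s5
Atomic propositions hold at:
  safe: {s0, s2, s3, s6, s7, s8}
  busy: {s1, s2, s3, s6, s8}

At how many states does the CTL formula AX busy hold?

Sat(AX busy) = {s : every successor in {s1, s2, s3, s6, s8}} = {s2, s3, s4, s5, s7}
|Sat(AX busy)| = |{s2, s3, s4, s5, s7}| = 5.

5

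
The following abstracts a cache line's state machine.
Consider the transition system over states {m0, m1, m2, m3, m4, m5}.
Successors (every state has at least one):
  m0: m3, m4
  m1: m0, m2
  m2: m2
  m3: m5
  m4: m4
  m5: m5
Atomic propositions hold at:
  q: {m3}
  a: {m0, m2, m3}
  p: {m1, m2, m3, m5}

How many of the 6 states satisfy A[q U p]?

A[q U p]: least fixpoint, start Z0 = Sat(p) = {m1, m2, m3, m5}, add states in Sat(q) with every successor in Z. Already a fixed point.
Sat(A[q U p]) = {m1, m2, m3, m5}
|Sat(A[q U p])| = |{m1, m2, m3, m5}| = 4.

4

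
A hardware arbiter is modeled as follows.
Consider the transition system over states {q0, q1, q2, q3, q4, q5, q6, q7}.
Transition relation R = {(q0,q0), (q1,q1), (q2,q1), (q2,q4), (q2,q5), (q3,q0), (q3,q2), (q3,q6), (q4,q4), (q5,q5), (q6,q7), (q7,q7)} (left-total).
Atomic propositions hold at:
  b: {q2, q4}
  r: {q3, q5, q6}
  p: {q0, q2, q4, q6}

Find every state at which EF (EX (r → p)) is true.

Sat(r → p) = {q0, q1, q2, q4, q6, q7}
Sat(EX (r → p)) = {s : some successor in {q0, q1, q2, q4, q6, q7}} = {q0, q1, q2, q3, q4, q6, q7}
EF (EX (r → p)): least fixpoint, start Z0 = {q0, q1, q2, q3, q4, q6, q7}, add states with some successor in Z. Already a fixed point.
Sat(EF (EX (r → p))) = {q0, q1, q2, q3, q4, q6, q7}

{q0, q1, q2, q3, q4, q6, q7}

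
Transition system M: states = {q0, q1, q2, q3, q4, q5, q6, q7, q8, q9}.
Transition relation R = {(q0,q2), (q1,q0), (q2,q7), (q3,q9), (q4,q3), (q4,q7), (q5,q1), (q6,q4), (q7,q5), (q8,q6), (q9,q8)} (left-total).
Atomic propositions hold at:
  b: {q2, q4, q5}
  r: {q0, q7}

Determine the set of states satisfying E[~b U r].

{q0, q1, q7}

Sat(~b) = {q0, q1, q3, q6, q7, q8, q9}
E[~b U r]: least fixpoint, start Z0 = Sat(r) = {q0, q7}, add states in Sat(~b) with some successor in Z. Z1 = {q0, q1, q7}; fixed.
Sat(E[~b U r]) = {q0, q1, q7}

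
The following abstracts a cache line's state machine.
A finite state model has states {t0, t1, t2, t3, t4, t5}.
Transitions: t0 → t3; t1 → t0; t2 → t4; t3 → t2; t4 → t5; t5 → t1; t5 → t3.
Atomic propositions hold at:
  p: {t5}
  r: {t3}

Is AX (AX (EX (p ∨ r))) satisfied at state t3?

Sat(p ∨ r) = {t3, t5}
Sat(EX (p ∨ r)) = {s : some successor in {t3, t5}} = {t0, t4, t5}
Sat(AX (EX (p ∨ r))) = {s : every successor in {t0, t4, t5}} = {t1, t2, t4}
Sat(AX (AX (EX (p ∨ r)))) = {s : every successor in {t1, t2, t4}} = {t2, t3}
t3 ∈ Sat(AX (AX (EX (p ∨ r)))) = {t2, t3}, so the formula holds at t3.

Yes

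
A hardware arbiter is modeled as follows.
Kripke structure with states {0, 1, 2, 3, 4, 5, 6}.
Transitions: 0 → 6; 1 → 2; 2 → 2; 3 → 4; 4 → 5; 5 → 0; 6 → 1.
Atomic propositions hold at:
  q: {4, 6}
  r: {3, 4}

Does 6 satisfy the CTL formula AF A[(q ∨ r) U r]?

No

Sat(q ∨ r) = {3, 4, 6}
A[(q ∨ r) U r]: least fixpoint, start Z0 = Sat(r) = {3, 4}, add states in Sat(q ∨ r) with every successor in Z. Already a fixed point.
Sat(A[(q ∨ r) U r]) = {3, 4}
AF A[(q ∨ r) U r]: least fixpoint, start Z0 = {3, 4}, add states with every successor in Z. Already a fixed point.
Sat(AF A[(q ∨ r) U r]) = {3, 4}
6 ∉ Sat(AF A[(q ∨ r) U r]) = {3, 4}, so the formula does not hold at 6.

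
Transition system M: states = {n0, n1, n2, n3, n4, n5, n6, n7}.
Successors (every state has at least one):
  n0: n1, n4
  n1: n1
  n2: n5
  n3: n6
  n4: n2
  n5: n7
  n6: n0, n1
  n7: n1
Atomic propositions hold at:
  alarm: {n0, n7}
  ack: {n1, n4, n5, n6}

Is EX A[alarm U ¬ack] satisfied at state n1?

No

Sat(¬ack) = {n0, n2, n3, n7}
A[alarm U ¬ack]: least fixpoint, start Z0 = Sat(¬ack) = {n0, n2, n3, n7}, add states in Sat(alarm) with every successor in Z. Already a fixed point.
Sat(A[alarm U ¬ack]) = {n0, n2, n3, n7}
Sat(EX A[alarm U ¬ack]) = {s : some successor in {n0, n2, n3, n7}} = {n4, n5, n6}
n1 ∉ Sat(EX A[alarm U ¬ack]) = {n4, n5, n6}, so the formula does not hold at n1.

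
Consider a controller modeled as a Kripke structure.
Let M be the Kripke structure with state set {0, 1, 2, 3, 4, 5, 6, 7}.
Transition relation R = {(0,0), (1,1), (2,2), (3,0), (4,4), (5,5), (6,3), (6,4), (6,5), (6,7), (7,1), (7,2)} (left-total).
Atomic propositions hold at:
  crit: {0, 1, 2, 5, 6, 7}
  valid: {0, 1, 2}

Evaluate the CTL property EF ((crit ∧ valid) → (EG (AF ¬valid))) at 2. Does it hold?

Sat(crit ∧ valid) = {0, 1, 2}
Sat(¬valid) = {3, 4, 5, 6, 7}
AF ¬valid: least fixpoint, start Z0 = {3, 4, 5, 6, 7}, add states with every successor in Z. Already a fixed point.
Sat(AF ¬valid) = {3, 4, 5, 6, 7}
EG (AF ¬valid): greatest fixpoint, start Z0 = {3, 4, 5, 6, 7}, keep only states in Sat with some successor in Z. Z1 = {4, 5, 6}; fixed.
Sat(EG (AF ¬valid)) = {4, 5, 6}
Sat((crit ∧ valid) → (EG (AF ¬valid))) = {3, 4, 5, 6, 7}
EF ((crit ∧ valid) → (EG (AF ¬valid))): least fixpoint, start Z0 = {3, 4, 5, 6, 7}, add states with some successor in Z. Already a fixed point.
Sat(EF ((crit ∧ valid) → (EG (AF ¬valid)))) = {3, 4, 5, 6, 7}
2 ∉ Sat(EF ((crit ∧ valid) → (EG (AF ¬valid)))) = {3, 4, 5, 6, 7}, so the formula does not hold at 2.

No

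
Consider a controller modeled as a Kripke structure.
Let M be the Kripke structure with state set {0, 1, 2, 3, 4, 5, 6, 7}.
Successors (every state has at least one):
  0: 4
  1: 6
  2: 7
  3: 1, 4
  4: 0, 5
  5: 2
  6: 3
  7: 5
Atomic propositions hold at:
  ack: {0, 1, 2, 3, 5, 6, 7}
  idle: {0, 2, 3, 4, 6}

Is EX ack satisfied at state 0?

No

Sat(EX ack) = {s : some successor in {0, 1, 2, 3, 5, 6, 7}} = {1, 2, 3, 4, 5, 6, 7}
0 ∉ Sat(EX ack) = {1, 2, 3, 4, 5, 6, 7}, so the formula does not hold at 0.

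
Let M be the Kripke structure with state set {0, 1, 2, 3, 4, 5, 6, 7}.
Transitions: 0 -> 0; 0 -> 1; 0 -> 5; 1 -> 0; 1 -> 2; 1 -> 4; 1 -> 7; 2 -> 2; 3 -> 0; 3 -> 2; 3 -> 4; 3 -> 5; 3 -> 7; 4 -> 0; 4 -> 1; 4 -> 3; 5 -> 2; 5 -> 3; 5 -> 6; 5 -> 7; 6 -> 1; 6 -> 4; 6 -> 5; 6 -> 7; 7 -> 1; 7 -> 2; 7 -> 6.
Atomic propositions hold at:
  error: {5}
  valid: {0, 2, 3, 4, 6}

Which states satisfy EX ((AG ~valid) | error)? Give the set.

Sat(~valid) = {1, 5, 7}
AG ~valid: greatest fixpoint, start Z0 = {1, 5, 7}, keep only states in Sat with every successor in Z. Z1 = ∅; fixed.
Sat(AG ~valid) = ∅
Sat((AG ~valid) | error) = {5}
Sat(EX ((AG ~valid) | error)) = {s : some successor in {5}} = {0, 3, 6}

{0, 3, 6}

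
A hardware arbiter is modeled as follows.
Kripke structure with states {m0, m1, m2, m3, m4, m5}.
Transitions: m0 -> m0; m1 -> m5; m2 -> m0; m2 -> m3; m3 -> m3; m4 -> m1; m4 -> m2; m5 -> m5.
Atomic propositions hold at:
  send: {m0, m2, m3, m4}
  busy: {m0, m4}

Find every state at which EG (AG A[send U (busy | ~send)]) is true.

{m0, m1, m5}

Sat(~send) = {m1, m5}
Sat(busy | ~send) = {m0, m1, m4, m5}
A[send U (busy | ~send)]: least fixpoint, start Z0 = Sat((busy | ~send)) = {m0, m1, m4, m5}, add states in Sat(send) with every successor in Z. Already a fixed point.
Sat(A[send U (busy | ~send)]) = {m0, m1, m4, m5}
AG A[send U (busy | ~send)]: greatest fixpoint, start Z0 = {m0, m1, m4, m5}, keep only states in Sat with every successor in Z. Z1 = {m0, m1, m5}; fixed.
Sat(AG A[send U (busy | ~send)]) = {m0, m1, m5}
EG (AG A[send U (busy | ~send)]): greatest fixpoint, start Z0 = {m0, m1, m5}, keep only states in Sat with some successor in Z. Already a fixed point.
Sat(EG (AG A[send U (busy | ~send)])) = {m0, m1, m5}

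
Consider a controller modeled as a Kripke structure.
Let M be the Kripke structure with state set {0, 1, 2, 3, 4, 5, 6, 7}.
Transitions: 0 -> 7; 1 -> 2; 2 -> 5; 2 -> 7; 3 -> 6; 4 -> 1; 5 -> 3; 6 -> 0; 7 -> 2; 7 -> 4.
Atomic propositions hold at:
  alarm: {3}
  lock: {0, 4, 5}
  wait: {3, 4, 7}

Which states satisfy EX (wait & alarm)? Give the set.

{5}

Sat(wait & alarm) = {3}
Sat(EX (wait & alarm)) = {s : some successor in {3}} = {5}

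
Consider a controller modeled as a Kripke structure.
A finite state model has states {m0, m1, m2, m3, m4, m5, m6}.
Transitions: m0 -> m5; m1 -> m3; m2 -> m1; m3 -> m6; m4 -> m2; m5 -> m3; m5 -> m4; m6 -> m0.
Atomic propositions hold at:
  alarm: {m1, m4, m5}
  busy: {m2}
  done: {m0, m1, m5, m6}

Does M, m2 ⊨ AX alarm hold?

Yes

Sat(AX alarm) = {s : every successor in {m1, m4, m5}} = {m0, m2}
m2 ∈ Sat(AX alarm) = {m0, m2}, so the formula holds at m2.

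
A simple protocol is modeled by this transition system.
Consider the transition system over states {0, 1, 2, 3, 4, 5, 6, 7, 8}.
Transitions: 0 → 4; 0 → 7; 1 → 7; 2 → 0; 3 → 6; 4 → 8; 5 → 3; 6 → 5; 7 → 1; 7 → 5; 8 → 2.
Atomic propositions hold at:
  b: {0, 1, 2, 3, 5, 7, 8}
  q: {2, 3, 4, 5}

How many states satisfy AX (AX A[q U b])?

8

A[q U b]: least fixpoint, start Z0 = Sat(b) = {0, 1, 2, 3, 5, 7, 8}, add states in Sat(q) with every successor in Z. Z1 = {0, 1, 2, 3, 4, 5, 7, 8}; fixed.
Sat(A[q U b]) = {0, 1, 2, 3, 4, 5, 7, 8}
Sat(AX A[q U b]) = {s : every successor in {0, 1, 2, 3, 4, 5, 7, 8}} = {0, 1, 2, 4, 5, 6, 7, 8}
Sat(AX (AX A[q U b])) = {s : every successor in {0, 1, 2, 4, 5, 6, 7, 8}} = {0, 1, 2, 3, 4, 6, 7, 8}
|Sat(AX (AX A[q U b]))| = |{0, 1, 2, 3, 4, 6, 7, 8}| = 8.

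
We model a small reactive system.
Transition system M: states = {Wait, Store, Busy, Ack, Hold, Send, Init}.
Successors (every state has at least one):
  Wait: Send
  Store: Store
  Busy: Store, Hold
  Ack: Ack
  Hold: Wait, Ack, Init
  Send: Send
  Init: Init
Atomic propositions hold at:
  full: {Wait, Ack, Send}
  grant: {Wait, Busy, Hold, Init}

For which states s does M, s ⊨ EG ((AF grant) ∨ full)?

{Wait, Busy, Ack, Hold, Send, Init}

AF grant: least fixpoint, start Z0 = {Wait, Busy, Hold, Init}, add states with every successor in Z. Already a fixed point.
Sat(AF grant) = {Wait, Busy, Hold, Init}
Sat((AF grant) ∨ full) = {Wait, Busy, Ack, Hold, Send, Init}
EG ((AF grant) ∨ full): greatest fixpoint, start Z0 = {Wait, Busy, Ack, Hold, Send, Init}, keep only states in Sat with some successor in Z. Already a fixed point.
Sat(EG ((AF grant) ∨ full)) = {Wait, Busy, Ack, Hold, Send, Init}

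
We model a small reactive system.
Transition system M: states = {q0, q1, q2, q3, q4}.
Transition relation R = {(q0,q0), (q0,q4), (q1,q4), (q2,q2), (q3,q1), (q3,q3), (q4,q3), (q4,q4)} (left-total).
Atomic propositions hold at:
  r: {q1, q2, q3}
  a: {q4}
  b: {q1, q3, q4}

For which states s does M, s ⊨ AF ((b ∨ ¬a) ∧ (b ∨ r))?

{q1, q2, q3, q4}

Sat(¬a) = {q0, q1, q2, q3}
Sat(b ∨ ¬a) = {q0, q1, q2, q3, q4}
Sat(b ∨ r) = {q1, q2, q3, q4}
Sat((b ∨ ¬a) ∧ (b ∨ r)) = {q1, q2, q3, q4}
AF ((b ∨ ¬a) ∧ (b ∨ r)): least fixpoint, start Z0 = {q1, q2, q3, q4}, add states with every successor in Z. Already a fixed point.
Sat(AF ((b ∨ ¬a) ∧ (b ∨ r))) = {q1, q2, q3, q4}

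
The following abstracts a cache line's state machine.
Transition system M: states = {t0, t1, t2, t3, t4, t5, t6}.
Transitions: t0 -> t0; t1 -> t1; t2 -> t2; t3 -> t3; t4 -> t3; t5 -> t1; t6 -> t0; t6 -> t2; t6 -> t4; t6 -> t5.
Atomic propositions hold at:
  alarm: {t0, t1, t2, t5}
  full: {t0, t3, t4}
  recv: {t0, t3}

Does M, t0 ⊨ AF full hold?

AF full: least fixpoint, start Z0 = {t0, t3, t4}, add states with every successor in Z. Already a fixed point.
Sat(AF full) = {t0, t3, t4}
t0 ∈ Sat(AF full) = {t0, t3, t4}, so the formula holds at t0.

Yes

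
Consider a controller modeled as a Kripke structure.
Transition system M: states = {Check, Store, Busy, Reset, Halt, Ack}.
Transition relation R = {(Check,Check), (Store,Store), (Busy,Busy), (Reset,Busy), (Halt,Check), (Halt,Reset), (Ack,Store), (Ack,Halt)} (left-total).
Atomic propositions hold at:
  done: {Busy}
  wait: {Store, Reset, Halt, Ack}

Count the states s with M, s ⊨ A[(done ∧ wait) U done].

Sat(done ∧ wait) = ∅
A[(done ∧ wait) U done]: least fixpoint, start Z0 = Sat(done) = {Busy}, add states in Sat(done ∧ wait) with every successor in Z. Already a fixed point.
Sat(A[(done ∧ wait) U done]) = {Busy}
|Sat(A[(done ∧ wait) U done])| = |{Busy}| = 1.

1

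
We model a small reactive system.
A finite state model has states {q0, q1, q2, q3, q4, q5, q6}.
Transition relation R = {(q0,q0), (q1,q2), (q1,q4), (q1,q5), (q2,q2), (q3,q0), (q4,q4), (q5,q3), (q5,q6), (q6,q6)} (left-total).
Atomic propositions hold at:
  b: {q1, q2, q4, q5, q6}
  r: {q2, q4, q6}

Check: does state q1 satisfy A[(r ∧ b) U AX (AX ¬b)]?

Sat(r ∧ b) = {q2, q4, q6}
Sat(¬b) = {q0, q3}
Sat(AX ¬b) = {s : every successor in {q0, q3}} = {q0, q3}
Sat(AX (AX ¬b)) = {s : every successor in {q0, q3}} = {q0, q3}
A[(r ∧ b) U AX (AX ¬b)]: least fixpoint, start Z0 = Sat(AX (AX ¬b)) = {q0, q3}, add states in Sat(r ∧ b) with every successor in Z. Already a fixed point.
Sat(A[(r ∧ b) U AX (AX ¬b)]) = {q0, q3}
q1 ∉ Sat(A[(r ∧ b) U AX (AX ¬b)]) = {q0, q3}, so the formula does not hold at q1.

No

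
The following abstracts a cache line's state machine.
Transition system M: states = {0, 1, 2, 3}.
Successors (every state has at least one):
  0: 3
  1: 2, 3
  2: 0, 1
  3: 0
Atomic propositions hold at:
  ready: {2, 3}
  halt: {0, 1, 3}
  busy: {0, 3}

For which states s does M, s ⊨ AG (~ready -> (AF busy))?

Sat(~ready) = {0, 1}
AF busy: least fixpoint, start Z0 = {0, 3}, add states with every successor in Z. Already a fixed point.
Sat(AF busy) = {0, 3}
Sat(~ready -> (AF busy)) = {0, 2, 3}
AG (~ready -> (AF busy)): greatest fixpoint, start Z0 = {0, 2, 3}, keep only states in Sat with every successor in Z. Z1 = {0, 3}; fixed.
Sat(AG (~ready -> (AF busy))) = {0, 3}

{0, 3}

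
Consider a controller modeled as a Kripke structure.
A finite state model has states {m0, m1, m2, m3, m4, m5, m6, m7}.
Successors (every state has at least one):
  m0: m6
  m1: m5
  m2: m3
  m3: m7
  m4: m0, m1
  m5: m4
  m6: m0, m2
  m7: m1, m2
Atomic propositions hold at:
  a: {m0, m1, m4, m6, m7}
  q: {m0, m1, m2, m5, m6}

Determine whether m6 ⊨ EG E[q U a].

E[q U a]: least fixpoint, start Z0 = Sat(a) = {m0, m1, m4, m6, m7}, add states in Sat(q) with some successor in Z. Z1 = {m0, m1, m4, m5, m6, m7}; fixed.
Sat(E[q U a]) = {m0, m1, m4, m5, m6, m7}
EG E[q U a]: greatest fixpoint, start Z0 = {m0, m1, m4, m5, m6, m7}, keep only states in Sat with some successor in Z. Already a fixed point.
Sat(EG E[q U a]) = {m0, m1, m4, m5, m6, m7}
m6 ∈ Sat(EG E[q U a]) = {m0, m1, m4, m5, m6, m7}, so the formula holds at m6.

Yes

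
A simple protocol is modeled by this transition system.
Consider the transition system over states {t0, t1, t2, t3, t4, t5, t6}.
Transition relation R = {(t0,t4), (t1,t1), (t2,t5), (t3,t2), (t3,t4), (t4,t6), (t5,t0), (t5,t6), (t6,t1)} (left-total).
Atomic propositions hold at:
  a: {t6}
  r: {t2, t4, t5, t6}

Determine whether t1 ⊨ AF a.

No

AF a: least fixpoint, start Z0 = {t6}, add states with every successor in Z. Z1 = {t4, t6}; Z2 = {t0, t4, t6}; Z3 = {t0, t4, t5, t6}; Z4 = {t0, t2, t4, t5, t6}; Z5 = {t0, t2, t3, t4, t5, t6}; fixed.
Sat(AF a) = {t0, t2, t3, t4, t5, t6}
t1 ∉ Sat(AF a) = {t0, t2, t3, t4, t5, t6}, so the formula does not hold at t1.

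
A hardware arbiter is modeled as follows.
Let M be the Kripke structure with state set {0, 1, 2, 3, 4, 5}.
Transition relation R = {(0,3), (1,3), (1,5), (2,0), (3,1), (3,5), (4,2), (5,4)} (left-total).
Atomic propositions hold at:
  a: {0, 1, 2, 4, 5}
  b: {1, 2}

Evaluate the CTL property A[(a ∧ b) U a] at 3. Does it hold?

No

Sat(a ∧ b) = {1, 2}
A[(a ∧ b) U a]: least fixpoint, start Z0 = Sat(a) = {0, 1, 2, 4, 5}, add states in Sat(a ∧ b) with every successor in Z. Already a fixed point.
Sat(A[(a ∧ b) U a]) = {0, 1, 2, 4, 5}
3 ∉ Sat(A[(a ∧ b) U a]) = {0, 1, 2, 4, 5}, so the formula does not hold at 3.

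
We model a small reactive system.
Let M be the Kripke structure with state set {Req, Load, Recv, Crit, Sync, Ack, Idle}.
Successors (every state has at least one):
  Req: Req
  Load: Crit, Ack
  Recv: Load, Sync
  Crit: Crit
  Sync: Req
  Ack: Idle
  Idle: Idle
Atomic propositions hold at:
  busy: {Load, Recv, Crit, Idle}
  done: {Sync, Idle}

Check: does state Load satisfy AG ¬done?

Sat(¬done) = {Req, Load, Recv, Crit, Ack}
AG ¬done: greatest fixpoint, start Z0 = {Req, Load, Recv, Crit, Ack}, keep only states in Sat with every successor in Z. Z1 = {Req, Load, Crit}; Z2 = {Req, Crit}; fixed.
Sat(AG ¬done) = {Req, Crit}
Load ∉ Sat(AG ¬done) = {Req, Crit}, so the formula does not hold at Load.

No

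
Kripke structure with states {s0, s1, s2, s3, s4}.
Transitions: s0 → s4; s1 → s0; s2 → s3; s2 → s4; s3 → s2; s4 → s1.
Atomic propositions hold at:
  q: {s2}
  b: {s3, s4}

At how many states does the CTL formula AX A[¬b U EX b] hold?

Sat(¬b) = {s0, s1, s2}
Sat(EX b) = {s : some successor in {s3, s4}} = {s0, s2}
A[¬b U EX b]: least fixpoint, start Z0 = Sat(EX b) = {s0, s2}, add states in Sat(¬b) with every successor in Z. Z1 = {s0, s1, s2}; fixed.
Sat(A[¬b U EX b]) = {s0, s1, s2}
Sat(AX A[¬b U EX b]) = {s : every successor in {s0, s1, s2}} = {s1, s3, s4}
|Sat(AX A[¬b U EX b])| = |{s1, s3, s4}| = 3.

3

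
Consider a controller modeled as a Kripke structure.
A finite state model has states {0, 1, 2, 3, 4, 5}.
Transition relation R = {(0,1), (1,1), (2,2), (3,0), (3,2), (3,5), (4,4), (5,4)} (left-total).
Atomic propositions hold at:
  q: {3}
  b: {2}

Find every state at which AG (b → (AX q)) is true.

{0, 1, 4, 5}

Sat(AX q) = {s : every successor in {3}} = ∅
Sat(b → (AX q)) = {0, 1, 3, 4, 5}
AG (b → (AX q)): greatest fixpoint, start Z0 = {0, 1, 3, 4, 5}, keep only states in Sat with every successor in Z. Z1 = {0, 1, 4, 5}; fixed.
Sat(AG (b → (AX q))) = {0, 1, 4, 5}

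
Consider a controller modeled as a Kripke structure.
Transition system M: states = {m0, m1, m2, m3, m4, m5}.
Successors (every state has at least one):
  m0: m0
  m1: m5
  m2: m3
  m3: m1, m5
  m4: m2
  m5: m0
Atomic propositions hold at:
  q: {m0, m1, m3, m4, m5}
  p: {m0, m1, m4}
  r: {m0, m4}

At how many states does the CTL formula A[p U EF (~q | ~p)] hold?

5

Sat(~q) = {m2}
Sat(~p) = {m2, m3, m5}
Sat(~q | ~p) = {m2, m3, m5}
EF (~q | ~p): least fixpoint, start Z0 = {m2, m3, m5}, add states with some successor in Z. Z1 = {m1, m2, m3, m4, m5}; fixed.
Sat(EF (~q | ~p)) = {m1, m2, m3, m4, m5}
A[p U EF (~q | ~p)]: least fixpoint, start Z0 = Sat(EF (~q | ~p)) = {m1, m2, m3, m4, m5}, add states in Sat(p) with every successor in Z. Already a fixed point.
Sat(A[p U EF (~q | ~p)]) = {m1, m2, m3, m4, m5}
|Sat(A[p U EF (~q | ~p)])| = |{m1, m2, m3, m4, m5}| = 5.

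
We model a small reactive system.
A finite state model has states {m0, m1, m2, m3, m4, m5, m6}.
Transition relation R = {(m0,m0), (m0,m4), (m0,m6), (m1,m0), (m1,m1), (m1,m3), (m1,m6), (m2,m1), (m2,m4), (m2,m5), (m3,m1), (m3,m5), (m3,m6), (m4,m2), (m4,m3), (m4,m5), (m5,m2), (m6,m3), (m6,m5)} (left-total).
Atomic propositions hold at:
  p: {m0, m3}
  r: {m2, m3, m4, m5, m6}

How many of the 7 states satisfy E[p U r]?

6

E[p U r]: least fixpoint, start Z0 = Sat(r) = {m2, m3, m4, m5, m6}, add states in Sat(p) with some successor in Z. Z1 = {m0, m2, m3, m4, m5, m6}; fixed.
Sat(E[p U r]) = {m0, m2, m3, m4, m5, m6}
|Sat(E[p U r])| = |{m0, m2, m3, m4, m5, m6}| = 6.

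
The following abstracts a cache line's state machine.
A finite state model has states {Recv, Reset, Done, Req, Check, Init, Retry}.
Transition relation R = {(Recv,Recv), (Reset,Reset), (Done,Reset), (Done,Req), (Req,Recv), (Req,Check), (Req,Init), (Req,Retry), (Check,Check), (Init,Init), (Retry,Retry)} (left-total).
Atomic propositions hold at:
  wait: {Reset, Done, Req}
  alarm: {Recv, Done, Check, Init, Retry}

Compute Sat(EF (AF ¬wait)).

{Recv, Done, Req, Check, Init, Retry}

Sat(¬wait) = {Recv, Check, Init, Retry}
AF ¬wait: least fixpoint, start Z0 = {Recv, Check, Init, Retry}, add states with every successor in Z. Z1 = {Recv, Req, Check, Init, Retry}; fixed.
Sat(AF ¬wait) = {Recv, Req, Check, Init, Retry}
EF (AF ¬wait): least fixpoint, start Z0 = {Recv, Req, Check, Init, Retry}, add states with some successor in Z. Z1 = {Recv, Done, Req, Check, Init, Retry}; fixed.
Sat(EF (AF ¬wait)) = {Recv, Done, Req, Check, Init, Retry}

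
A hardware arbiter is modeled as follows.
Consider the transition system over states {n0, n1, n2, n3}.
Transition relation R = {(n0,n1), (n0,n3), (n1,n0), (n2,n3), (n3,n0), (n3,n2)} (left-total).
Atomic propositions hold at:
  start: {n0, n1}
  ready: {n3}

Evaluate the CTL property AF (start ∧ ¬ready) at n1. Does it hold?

Sat(¬ready) = {n0, n1, n2}
Sat(start ∧ ¬ready) = {n0, n1}
AF (start ∧ ¬ready): least fixpoint, start Z0 = {n0, n1}, add states with every successor in Z. Already a fixed point.
Sat(AF (start ∧ ¬ready)) = {n0, n1}
n1 ∈ Sat(AF (start ∧ ¬ready)) = {n0, n1}, so the formula holds at n1.

Yes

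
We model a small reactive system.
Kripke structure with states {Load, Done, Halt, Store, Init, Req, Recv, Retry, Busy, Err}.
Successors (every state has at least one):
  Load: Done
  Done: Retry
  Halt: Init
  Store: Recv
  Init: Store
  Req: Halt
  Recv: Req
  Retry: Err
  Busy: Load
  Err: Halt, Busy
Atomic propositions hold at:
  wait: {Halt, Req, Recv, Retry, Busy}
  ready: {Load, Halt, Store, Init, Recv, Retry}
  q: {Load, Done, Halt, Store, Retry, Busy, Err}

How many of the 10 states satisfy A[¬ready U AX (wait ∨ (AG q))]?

Sat(¬ready) = {Done, Req, Busy, Err}
AG q: greatest fixpoint, start Z0 = {Load, Done, Halt, Store, Retry, Busy, Err}, keep only states in Sat with every successor in Z. Z1 = {Load, Done, Retry, Busy, Err}; Z2 = {Load, Done, Retry, Busy}; Z3 = {Load, Done, Busy}; Z4 = {Load, Busy}; Z5 = {Busy}; Z6 = ∅; fixed.
Sat(AG q) = ∅
Sat(wait ∨ (AG q)) = {Halt, Req, Recv, Retry, Busy}
Sat(AX (wait ∨ (AG q))) = {s : every successor in {Halt, Req, Recv, Retry, Busy}} = {Done, Store, Req, Recv, Err}
A[¬ready U AX (wait ∨ (AG q))]: least fixpoint, start Z0 = Sat(AX (wait ∨ (AG q))) = {Done, Store, Req, Recv, Err}, add states in Sat(¬ready) with every successor in Z. Already a fixed point.
Sat(A[¬ready U AX (wait ∨ (AG q))]) = {Done, Store, Req, Recv, Err}
|Sat(A[¬ready U AX (wait ∨ (AG q))])| = |{Done, Store, Req, Recv, Err}| = 5.

5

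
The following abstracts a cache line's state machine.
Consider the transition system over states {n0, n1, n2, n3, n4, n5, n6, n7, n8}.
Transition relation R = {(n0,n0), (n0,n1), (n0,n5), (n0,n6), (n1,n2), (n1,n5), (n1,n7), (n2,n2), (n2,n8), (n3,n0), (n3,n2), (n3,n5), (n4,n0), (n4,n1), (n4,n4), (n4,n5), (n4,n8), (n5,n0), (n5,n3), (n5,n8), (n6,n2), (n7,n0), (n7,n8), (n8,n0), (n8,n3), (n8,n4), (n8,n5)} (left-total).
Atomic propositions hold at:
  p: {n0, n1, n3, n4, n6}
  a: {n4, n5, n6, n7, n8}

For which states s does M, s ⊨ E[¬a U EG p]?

{n0, n3, n4}

Sat(¬a) = {n0, n1, n2, n3}
EG p: greatest fixpoint, start Z0 = {n0, n1, n3, n4, n6}, keep only states in Sat with some successor in Z. Z1 = {n0, n3, n4}; fixed.
Sat(EG p) = {n0, n3, n4}
E[¬a U EG p]: least fixpoint, start Z0 = Sat(EG p) = {n0, n3, n4}, add states in Sat(¬a) with some successor in Z. Already a fixed point.
Sat(E[¬a U EG p]) = {n0, n3, n4}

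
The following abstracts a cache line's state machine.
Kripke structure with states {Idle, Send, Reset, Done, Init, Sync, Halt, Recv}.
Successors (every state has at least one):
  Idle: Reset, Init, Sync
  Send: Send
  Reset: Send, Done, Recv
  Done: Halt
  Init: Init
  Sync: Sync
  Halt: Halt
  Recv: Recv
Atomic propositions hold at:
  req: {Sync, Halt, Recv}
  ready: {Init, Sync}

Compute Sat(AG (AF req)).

{Done, Sync, Halt, Recv}

AF req: least fixpoint, start Z0 = {Sync, Halt, Recv}, add states with every successor in Z. Z1 = {Done, Sync, Halt, Recv}; fixed.
Sat(AF req) = {Done, Sync, Halt, Recv}
AG (AF req): greatest fixpoint, start Z0 = {Done, Sync, Halt, Recv}, keep only states in Sat with every successor in Z. Already a fixed point.
Sat(AG (AF req)) = {Done, Sync, Halt, Recv}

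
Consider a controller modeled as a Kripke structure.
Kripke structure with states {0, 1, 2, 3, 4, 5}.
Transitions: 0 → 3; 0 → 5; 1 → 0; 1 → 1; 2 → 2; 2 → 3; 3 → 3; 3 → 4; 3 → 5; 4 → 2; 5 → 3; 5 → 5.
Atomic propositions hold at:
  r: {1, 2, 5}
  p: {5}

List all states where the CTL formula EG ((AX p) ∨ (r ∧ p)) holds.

{5}

Sat(AX p) = {s : every successor in {5}} = ∅
Sat(r ∧ p) = {5}
Sat((AX p) ∨ (r ∧ p)) = {5}
EG ((AX p) ∨ (r ∧ p)): greatest fixpoint, start Z0 = {5}, keep only states in Sat with some successor in Z. Already a fixed point.
Sat(EG ((AX p) ∨ (r ∧ p))) = {5}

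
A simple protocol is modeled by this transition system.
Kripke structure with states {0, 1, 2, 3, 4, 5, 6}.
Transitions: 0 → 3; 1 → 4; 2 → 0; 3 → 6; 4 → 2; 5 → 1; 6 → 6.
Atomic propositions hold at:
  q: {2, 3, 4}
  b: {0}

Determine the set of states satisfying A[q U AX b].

Sat(AX b) = {s : every successor in {0}} = {2}
A[q U AX b]: least fixpoint, start Z0 = Sat(AX b) = {2}, add states in Sat(q) with every successor in Z. Z1 = {2, 4}; fixed.
Sat(A[q U AX b]) = {2, 4}

{2, 4}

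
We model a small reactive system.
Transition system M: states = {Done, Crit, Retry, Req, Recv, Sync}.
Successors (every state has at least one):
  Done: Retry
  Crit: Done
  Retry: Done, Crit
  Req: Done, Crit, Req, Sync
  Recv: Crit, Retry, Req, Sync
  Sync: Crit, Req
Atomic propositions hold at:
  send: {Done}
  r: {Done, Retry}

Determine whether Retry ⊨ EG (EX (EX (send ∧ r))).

Sat(send ∧ r) = {Done}
Sat(EX (send ∧ r)) = {s : some successor in {Done}} = {Crit, Retry, Req}
Sat(EX (EX (send ∧ r))) = {s : some successor in {Crit, Retry, Req}} = {Done, Retry, Req, Recv, Sync}
EG (EX (EX (send ∧ r))): greatest fixpoint, start Z0 = {Done, Retry, Req, Recv, Sync}, keep only states in Sat with some successor in Z. Already a fixed point.
Sat(EG (EX (EX (send ∧ r)))) = {Done, Retry, Req, Recv, Sync}
Retry ∈ Sat(EG (EX (EX (send ∧ r)))) = {Done, Retry, Req, Recv, Sync}, so the formula holds at Retry.

Yes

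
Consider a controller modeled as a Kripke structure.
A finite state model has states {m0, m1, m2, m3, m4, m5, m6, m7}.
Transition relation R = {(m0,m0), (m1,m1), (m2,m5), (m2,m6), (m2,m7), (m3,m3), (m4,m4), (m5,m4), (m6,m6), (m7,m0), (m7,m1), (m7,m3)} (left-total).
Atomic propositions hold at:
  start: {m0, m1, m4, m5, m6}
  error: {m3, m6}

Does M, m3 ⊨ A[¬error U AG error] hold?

Yes

Sat(¬error) = {m0, m1, m2, m4, m5, m7}
AG error: greatest fixpoint, start Z0 = {m3, m6}, keep only states in Sat with every successor in Z. Already a fixed point.
Sat(AG error) = {m3, m6}
A[¬error U AG error]: least fixpoint, start Z0 = Sat(AG error) = {m3, m6}, add states in Sat(¬error) with every successor in Z. Already a fixed point.
Sat(A[¬error U AG error]) = {m3, m6}
m3 ∈ Sat(A[¬error U AG error]) = {m3, m6}, so the formula holds at m3.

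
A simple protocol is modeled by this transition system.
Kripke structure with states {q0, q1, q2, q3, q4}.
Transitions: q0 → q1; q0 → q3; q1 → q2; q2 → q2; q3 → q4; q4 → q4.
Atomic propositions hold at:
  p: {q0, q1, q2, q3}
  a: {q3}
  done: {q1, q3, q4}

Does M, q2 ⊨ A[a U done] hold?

A[a U done]: least fixpoint, start Z0 = Sat(done) = {q1, q3, q4}, add states in Sat(a) with every successor in Z. Already a fixed point.
Sat(A[a U done]) = {q1, q3, q4}
q2 ∉ Sat(A[a U done]) = {q1, q3, q4}, so the formula does not hold at q2.

No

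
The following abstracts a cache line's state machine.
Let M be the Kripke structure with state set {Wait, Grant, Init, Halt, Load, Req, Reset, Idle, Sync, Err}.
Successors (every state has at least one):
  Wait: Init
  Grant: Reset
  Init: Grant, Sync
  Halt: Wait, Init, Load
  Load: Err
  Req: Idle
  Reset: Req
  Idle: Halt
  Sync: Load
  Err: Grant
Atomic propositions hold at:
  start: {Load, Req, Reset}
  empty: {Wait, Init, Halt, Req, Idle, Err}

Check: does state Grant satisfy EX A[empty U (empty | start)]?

Yes

Sat(empty | start) = {Wait, Init, Halt, Load, Req, Reset, Idle, Err}
A[empty U (empty | start)]: least fixpoint, start Z0 = Sat((empty | start)) = {Wait, Init, Halt, Load, Req, Reset, Idle, Err}, add states in Sat(empty) with every successor in Z. Already a fixed point.
Sat(A[empty U (empty | start)]) = {Wait, Init, Halt, Load, Req, Reset, Idle, Err}
Sat(EX A[empty U (empty | start)]) = {s : some successor in {Wait, Init, Halt, Load, Req, Reset, Idle, Err}} = {Wait, Grant, Halt, Load, Req, Reset, Idle, Sync}
Grant ∈ Sat(EX A[empty U (empty | start)]) = {Wait, Grant, Halt, Load, Req, Reset, Idle, Sync}, so the formula holds at Grant.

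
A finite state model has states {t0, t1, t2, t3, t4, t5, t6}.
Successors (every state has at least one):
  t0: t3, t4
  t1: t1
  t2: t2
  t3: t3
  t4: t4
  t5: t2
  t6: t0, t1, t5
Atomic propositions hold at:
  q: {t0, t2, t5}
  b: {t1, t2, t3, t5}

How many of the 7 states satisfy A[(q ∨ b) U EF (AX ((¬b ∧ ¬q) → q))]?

Sat(q ∨ b) = {t0, t1, t2, t3, t5}
Sat(¬b) = {t0, t4, t6}
Sat(¬q) = {t1, t3, t4, t6}
Sat(¬b ∧ ¬q) = {t4, t6}
Sat((¬b ∧ ¬q) → q) = {t0, t1, t2, t3, t5}
Sat(AX ((¬b ∧ ¬q) → q)) = {s : every successor in {t0, t1, t2, t3, t5}} = {t1, t2, t3, t5, t6}
EF (AX ((¬b ∧ ¬q) → q)): least fixpoint, start Z0 = {t1, t2, t3, t5, t6}, add states with some successor in Z. Z1 = {t0, t1, t2, t3, t5, t6}; fixed.
Sat(EF (AX ((¬b ∧ ¬q) → q))) = {t0, t1, t2, t3, t5, t6}
A[(q ∨ b) U EF (AX ((¬b ∧ ¬q) → q))]: least fixpoint, start Z0 = Sat(EF (AX ((¬b ∧ ¬q) → q))) = {t0, t1, t2, t3, t5, t6}, add states in Sat(q ∨ b) with every successor in Z. Already a fixed point.
Sat(A[(q ∨ b) U EF (AX ((¬b ∧ ¬q) → q))]) = {t0, t1, t2, t3, t5, t6}
|Sat(A[(q ∨ b) U EF (AX ((¬b ∧ ¬q) → q))])| = |{t0, t1, t2, t3, t5, t6}| = 6.

6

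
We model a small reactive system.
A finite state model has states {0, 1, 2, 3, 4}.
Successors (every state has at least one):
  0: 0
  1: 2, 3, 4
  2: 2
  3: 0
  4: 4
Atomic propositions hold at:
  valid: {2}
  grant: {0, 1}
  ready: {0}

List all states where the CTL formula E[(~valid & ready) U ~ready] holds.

{1, 2, 3, 4}

Sat(~valid) = {0, 1, 3, 4}
Sat(~valid & ready) = {0}
Sat(~ready) = {1, 2, 3, 4}
E[(~valid & ready) U ~ready]: least fixpoint, start Z0 = Sat(~ready) = {1, 2, 3, 4}, add states in Sat(~valid & ready) with some successor in Z. Already a fixed point.
Sat(E[(~valid & ready) U ~ready]) = {1, 2, 3, 4}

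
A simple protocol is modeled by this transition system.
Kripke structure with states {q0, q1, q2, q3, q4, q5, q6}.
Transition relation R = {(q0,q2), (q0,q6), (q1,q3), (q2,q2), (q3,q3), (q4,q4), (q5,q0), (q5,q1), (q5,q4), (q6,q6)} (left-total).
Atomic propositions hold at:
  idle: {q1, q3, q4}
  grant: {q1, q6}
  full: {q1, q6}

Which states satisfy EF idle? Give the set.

EF idle: least fixpoint, start Z0 = {q1, q3, q4}, add states with some successor in Z. Z1 = {q1, q3, q4, q5}; fixed.
Sat(EF idle) = {q1, q3, q4, q5}

{q1, q3, q4, q5}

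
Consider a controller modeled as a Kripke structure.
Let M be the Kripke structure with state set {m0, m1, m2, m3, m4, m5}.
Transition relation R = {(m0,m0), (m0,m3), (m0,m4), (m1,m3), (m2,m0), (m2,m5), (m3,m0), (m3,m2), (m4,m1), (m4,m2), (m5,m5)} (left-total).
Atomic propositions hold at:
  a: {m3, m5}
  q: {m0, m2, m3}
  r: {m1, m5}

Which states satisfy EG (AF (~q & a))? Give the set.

{m5}

Sat(~q) = {m1, m4, m5}
Sat(~q & a) = {m5}
AF (~q & a): least fixpoint, start Z0 = {m5}, add states with every successor in Z. Already a fixed point.
Sat(AF (~q & a)) = {m5}
EG (AF (~q & a)): greatest fixpoint, start Z0 = {m5}, keep only states in Sat with some successor in Z. Already a fixed point.
Sat(EG (AF (~q & a))) = {m5}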